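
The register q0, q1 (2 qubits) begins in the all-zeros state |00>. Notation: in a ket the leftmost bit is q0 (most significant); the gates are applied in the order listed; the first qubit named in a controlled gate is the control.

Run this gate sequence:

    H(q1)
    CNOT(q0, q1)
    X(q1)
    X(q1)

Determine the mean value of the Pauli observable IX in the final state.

The observable IX averages to 1. Key observation: gates 3-4 undo each other exactly, leaving only the rest of the circuit to track.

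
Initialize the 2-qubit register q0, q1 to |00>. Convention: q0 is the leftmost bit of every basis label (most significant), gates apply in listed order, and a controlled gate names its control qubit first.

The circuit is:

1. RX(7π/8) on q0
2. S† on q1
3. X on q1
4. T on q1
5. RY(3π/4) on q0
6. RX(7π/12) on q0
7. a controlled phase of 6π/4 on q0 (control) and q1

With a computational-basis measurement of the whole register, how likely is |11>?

Outcome |11> occurs with probability -sqrt(6)*sqrt(1/2 - sqrt(2)/4)*sqrt(sqrt(2)/4 + 1/2)*cos(7*pi/16)**2/4 + 5*cos(7*pi/16)**2/8 + sqrt(1/2 - sqrt(2)/4)*sqrt(sqrt(2)/4 + 1/2)*sin(7*pi/16)*cos(7*pi/16) + sqrt(6)*sin(7*pi/16)*cos(7*pi/16)/4 + sqrt(6)*sqrt(1/2 - sqrt(2)/4)*sqrt(sqrt(2)/4 + 1/2)*sin(7*pi/16)**2/4 + 3*sin(7*pi/16)**2/8.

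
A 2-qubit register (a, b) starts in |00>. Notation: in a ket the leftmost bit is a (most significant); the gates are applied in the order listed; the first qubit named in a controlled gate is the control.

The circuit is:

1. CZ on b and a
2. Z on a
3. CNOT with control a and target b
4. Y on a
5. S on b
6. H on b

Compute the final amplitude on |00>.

The amplitude on |00> is 0.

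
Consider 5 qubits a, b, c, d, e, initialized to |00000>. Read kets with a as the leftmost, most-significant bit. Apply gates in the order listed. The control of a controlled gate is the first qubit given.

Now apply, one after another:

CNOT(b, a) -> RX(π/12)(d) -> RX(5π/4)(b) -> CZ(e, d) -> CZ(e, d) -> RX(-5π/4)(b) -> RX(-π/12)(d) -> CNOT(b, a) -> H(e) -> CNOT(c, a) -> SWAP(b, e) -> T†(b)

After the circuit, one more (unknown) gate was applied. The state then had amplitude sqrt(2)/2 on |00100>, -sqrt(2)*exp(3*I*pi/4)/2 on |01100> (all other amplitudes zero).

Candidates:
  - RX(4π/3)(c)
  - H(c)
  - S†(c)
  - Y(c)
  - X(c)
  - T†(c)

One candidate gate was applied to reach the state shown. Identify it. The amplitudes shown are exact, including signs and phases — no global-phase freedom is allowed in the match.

The unique candidate consistent with the amplitudes is X(c).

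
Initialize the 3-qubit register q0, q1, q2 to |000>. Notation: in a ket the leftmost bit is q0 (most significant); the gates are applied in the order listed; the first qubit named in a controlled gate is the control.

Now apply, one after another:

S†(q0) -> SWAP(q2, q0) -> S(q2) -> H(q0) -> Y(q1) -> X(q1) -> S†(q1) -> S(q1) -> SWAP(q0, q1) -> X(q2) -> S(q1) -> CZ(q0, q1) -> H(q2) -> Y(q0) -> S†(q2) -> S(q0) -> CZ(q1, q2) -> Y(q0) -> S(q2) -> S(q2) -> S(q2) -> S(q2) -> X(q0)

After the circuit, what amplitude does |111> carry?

The final state's coefficient on |111> equals -1/2. Key observation: gates 19-22 undo each other exactly, leaving only the rest of the circuit to track.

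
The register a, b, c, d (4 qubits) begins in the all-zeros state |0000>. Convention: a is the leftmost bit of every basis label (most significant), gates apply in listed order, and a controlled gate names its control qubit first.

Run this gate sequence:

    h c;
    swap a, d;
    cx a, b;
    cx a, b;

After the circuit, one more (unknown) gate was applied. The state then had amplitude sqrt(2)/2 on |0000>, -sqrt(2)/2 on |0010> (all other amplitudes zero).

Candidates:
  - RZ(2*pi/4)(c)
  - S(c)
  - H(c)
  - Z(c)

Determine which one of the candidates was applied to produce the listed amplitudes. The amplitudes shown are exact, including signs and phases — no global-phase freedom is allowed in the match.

The unique candidate consistent with the amplitudes is Z(c). Key observation: steps 3-4 multiply out to the identity, so the circuit reduces to the remaining gates.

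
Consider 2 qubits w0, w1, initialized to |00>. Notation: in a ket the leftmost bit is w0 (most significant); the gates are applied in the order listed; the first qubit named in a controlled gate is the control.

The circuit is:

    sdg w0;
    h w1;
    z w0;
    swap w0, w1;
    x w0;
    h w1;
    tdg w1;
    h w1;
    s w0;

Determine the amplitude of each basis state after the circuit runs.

The final amplitudes are sqrt(2)*(1 - exp(3*I*pi/4))/4 on |00>, sqrt(2)*(1 + exp(3*I*pi/4))/4 on |01>, sqrt(2)*(exp(I*pi/4) + I)/4 on |10>, sqrt(2)*(-exp(I*pi/4) + I)/4 on |11>.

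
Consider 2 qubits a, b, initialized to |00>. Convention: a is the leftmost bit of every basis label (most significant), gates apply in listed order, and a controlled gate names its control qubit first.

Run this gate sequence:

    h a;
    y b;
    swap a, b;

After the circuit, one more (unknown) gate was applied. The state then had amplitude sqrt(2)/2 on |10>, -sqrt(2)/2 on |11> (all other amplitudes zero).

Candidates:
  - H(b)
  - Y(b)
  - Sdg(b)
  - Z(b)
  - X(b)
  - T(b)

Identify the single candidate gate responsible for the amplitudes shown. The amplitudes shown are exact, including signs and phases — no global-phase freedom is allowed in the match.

The applied gate was Y(b).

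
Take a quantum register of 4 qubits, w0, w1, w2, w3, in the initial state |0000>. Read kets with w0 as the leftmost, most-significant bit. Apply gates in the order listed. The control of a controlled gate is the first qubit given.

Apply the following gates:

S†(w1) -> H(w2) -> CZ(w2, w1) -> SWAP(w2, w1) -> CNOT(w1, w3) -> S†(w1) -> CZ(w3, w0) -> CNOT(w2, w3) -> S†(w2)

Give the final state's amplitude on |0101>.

|0101> carries amplitude -sqrt(2)*I/2 in the final state.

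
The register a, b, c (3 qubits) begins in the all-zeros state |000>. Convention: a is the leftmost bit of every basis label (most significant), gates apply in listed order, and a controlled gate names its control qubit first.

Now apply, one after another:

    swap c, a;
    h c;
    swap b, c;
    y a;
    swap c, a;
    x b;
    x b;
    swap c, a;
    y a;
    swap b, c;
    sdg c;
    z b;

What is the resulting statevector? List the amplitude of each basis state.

The resulting statevector has amplitude sqrt(2)/2 on |000>, -sqrt(2)*I/2 on |001>, and 0 on every other basis state. Key observation: the block from step 3 through step 10 cancels to the identity and can be dropped.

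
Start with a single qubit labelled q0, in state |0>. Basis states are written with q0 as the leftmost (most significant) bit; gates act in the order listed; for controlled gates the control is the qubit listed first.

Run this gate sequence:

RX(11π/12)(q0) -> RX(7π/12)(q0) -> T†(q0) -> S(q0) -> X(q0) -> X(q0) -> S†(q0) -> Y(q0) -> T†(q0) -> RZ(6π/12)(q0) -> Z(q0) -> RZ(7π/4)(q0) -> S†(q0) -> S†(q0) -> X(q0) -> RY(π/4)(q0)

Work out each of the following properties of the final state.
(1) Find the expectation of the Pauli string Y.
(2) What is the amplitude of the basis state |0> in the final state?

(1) The observable Y averages to -sqrt(2)/2. Key observation: steps 4-7 multiply out to the identity, so the circuit reduces to the remaining gates.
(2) The final state's coefficient on |0> equals sqrt(2 - sqrt(2))*(sqrt(2) + 2 + sqrt(2)*exp(I*pi/4))*exp(3*I*pi/8)/4.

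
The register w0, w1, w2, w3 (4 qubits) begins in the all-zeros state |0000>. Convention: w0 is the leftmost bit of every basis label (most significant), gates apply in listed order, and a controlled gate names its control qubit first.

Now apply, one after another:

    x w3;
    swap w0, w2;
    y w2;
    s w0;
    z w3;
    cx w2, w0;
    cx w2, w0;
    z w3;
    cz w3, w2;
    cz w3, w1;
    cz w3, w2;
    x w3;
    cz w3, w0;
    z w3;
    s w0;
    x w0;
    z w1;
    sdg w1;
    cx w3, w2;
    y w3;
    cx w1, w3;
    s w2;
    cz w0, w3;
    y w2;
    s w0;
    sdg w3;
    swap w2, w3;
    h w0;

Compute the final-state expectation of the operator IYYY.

The observable IYYY averages to 0. Key observation: steps 5-8 multiply out to the identity, so the circuit reduces to the remaining gates.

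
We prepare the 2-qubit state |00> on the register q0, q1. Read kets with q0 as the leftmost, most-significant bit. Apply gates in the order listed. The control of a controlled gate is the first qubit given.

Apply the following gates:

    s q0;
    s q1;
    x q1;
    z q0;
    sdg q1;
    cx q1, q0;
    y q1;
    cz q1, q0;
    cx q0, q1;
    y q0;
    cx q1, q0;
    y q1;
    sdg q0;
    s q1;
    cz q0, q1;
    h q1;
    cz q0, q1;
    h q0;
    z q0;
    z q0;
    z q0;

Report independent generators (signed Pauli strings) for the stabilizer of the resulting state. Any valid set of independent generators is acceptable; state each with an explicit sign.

The final state is stabilized by the group generated by +XI, -IX; other independent generating sets are equally valid.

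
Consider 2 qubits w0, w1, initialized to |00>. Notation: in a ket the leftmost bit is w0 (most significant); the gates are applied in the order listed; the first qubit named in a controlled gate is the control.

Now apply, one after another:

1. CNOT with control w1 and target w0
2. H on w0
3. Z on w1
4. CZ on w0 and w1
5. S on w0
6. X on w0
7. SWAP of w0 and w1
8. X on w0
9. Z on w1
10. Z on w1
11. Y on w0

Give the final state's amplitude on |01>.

The amplitude on |01> is -sqrt(2)*I/2.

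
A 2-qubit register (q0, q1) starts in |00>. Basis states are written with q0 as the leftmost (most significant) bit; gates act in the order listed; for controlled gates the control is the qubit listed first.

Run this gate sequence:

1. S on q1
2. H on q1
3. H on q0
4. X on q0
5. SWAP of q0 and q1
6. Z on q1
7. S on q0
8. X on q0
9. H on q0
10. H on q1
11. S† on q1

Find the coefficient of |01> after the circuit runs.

The amplitude on |01> is 1/2 - I/2.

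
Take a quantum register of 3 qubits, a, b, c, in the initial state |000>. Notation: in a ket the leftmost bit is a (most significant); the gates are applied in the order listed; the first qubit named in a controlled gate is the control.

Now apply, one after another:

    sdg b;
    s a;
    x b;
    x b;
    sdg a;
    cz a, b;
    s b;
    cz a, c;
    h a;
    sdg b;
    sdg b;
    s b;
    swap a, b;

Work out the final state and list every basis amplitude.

The final amplitudes are sqrt(2)/2 on |000>, sqrt(2)/2 on |010>, and 0 on every other basis state. Key observation: gates 2-5 undo each other exactly, leaving only the rest of the circuit to track.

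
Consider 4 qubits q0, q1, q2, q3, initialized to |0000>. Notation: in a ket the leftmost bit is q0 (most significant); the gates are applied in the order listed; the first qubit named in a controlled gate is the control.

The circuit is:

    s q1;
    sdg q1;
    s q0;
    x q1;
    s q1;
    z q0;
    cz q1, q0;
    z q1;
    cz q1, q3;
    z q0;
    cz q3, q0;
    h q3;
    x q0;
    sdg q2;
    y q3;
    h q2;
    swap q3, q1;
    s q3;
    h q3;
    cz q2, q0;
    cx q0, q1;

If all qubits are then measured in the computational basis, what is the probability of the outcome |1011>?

The probability of measuring |1011> is 1/8.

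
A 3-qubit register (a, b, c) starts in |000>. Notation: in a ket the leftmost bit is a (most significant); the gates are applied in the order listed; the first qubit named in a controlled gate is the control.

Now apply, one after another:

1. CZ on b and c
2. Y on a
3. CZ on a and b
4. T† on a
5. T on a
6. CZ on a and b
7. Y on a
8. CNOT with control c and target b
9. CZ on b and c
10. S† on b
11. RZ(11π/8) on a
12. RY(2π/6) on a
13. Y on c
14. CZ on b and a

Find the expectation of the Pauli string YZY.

The observable YZY averages to 0. Key observation: steps 2-7 multiply out to the identity, so the circuit reduces to the remaining gates.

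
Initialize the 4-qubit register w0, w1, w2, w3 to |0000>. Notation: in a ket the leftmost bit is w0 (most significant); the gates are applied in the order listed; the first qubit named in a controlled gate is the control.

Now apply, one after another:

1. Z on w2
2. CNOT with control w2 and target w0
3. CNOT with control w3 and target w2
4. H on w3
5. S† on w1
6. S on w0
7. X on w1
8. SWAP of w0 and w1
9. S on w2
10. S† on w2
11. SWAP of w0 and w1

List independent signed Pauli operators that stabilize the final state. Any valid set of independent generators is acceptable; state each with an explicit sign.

The final state is stabilized by the group generated by +IIIX, +ZIII, -IZII, +IIZI; other independent generating sets are equally valid.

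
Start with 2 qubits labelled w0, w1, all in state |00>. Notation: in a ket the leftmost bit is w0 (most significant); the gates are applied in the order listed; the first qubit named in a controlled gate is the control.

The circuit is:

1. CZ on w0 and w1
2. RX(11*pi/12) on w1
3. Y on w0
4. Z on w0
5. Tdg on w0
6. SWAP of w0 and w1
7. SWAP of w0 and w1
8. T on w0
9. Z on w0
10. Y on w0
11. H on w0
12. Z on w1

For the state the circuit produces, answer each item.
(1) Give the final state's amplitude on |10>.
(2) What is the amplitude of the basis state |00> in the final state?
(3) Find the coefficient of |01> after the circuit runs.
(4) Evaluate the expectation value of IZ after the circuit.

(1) |10> carries amplitude -sqrt(12 - 6*sqrt(2))/8 + sqrt(2*sqrt(2) + 4)/8 in the final state.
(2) |00> carries amplitude -sqrt(12 - 6*sqrt(2))/8 + sqrt(2*sqrt(2) + 4)/8 in the final state.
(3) The final state's coefficient on |01> equals I*sqrt(4 - 2*sqrt(2))/8 + I*sqrt(6*sqrt(2) + 12)/8.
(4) In the final state, IZ has expectation -sqrt(6)/4 - sqrt(2)/4.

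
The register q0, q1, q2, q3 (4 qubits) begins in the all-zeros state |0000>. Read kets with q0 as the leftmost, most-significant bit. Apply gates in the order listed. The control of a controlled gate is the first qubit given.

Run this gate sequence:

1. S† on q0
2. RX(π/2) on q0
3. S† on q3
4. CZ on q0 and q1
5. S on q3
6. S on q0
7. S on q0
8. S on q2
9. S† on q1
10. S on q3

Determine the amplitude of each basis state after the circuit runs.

After the circuit, the state carries amplitude sqrt(2)/2 on |0000>, sqrt(2)*I/2 on |1000>, and 0 on every other basis state.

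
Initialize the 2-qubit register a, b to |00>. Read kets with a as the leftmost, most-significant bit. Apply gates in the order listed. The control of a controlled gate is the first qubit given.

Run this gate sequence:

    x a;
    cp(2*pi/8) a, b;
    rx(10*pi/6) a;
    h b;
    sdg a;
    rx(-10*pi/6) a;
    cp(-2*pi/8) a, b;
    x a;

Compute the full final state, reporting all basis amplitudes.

After the circuit, the state carries amplitude sqrt(2)*(1 - 3*I)/8 on |00>, sqrt(2)*(-1 + 3*I)*exp(3*I*pi/4)/8 on |01>, sqrt(6)*(-1 + I)/8 on |10>, sqrt(6)*(-1 + I)/8 on |11>.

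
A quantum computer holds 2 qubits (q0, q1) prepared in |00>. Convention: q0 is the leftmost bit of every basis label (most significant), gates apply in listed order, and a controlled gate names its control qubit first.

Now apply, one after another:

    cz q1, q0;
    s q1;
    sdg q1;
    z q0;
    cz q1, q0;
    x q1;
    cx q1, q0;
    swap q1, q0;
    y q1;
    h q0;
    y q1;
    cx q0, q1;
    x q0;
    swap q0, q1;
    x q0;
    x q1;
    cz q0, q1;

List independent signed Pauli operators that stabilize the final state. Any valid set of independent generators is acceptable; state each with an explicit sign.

The stabilizer group can be generated by +XX, +ZZ, among other valid generating sets.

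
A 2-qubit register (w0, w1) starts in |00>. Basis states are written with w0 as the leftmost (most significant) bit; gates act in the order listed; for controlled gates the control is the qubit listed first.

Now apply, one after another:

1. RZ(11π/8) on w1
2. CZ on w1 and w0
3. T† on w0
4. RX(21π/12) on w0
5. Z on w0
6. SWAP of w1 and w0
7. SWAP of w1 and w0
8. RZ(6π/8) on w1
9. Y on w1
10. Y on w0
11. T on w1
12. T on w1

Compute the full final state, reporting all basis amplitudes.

The final amplitudes are 0 on |00>, -sqrt(2 - sqrt(2))*exp(15*I*pi/16)/2 on |01>, 0 on |10>, -sqrt(sqrt(2) + 2)*exp(7*I*pi/16)/2 on |11>. Key observation: gates 6-7 undo each other exactly, leaving only the rest of the circuit to track.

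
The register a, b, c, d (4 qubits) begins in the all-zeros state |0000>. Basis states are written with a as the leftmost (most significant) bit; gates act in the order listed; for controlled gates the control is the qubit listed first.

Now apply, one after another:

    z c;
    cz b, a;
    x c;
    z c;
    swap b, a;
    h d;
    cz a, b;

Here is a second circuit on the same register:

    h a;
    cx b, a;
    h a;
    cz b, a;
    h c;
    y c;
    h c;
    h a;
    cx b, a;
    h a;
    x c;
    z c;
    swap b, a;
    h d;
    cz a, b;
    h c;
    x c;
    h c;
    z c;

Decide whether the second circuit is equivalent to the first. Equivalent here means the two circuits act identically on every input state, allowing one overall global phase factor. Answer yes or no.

No, they are not equivalent — no single phase factor reconciles the two unitaries.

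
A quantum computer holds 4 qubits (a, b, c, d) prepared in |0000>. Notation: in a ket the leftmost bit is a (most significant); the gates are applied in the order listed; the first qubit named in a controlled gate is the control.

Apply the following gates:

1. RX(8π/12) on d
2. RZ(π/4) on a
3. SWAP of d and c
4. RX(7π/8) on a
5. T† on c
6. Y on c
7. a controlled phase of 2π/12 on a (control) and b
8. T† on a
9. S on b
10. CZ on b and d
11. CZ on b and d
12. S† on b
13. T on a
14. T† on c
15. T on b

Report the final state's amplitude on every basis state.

The resulting statevector has amplitude sqrt(3)*exp(5*I*pi/8)*sin(pi/16)/2 on |0000>, exp(I*pi/8)*sin(pi/16)/2 on |0010>, sqrt(3)*exp(I*pi/8)*cos(pi/16)/2 on |1000>, -exp(5*I*pi/8)*cos(pi/16)/2 on |1010>, and 0 on every other basis state.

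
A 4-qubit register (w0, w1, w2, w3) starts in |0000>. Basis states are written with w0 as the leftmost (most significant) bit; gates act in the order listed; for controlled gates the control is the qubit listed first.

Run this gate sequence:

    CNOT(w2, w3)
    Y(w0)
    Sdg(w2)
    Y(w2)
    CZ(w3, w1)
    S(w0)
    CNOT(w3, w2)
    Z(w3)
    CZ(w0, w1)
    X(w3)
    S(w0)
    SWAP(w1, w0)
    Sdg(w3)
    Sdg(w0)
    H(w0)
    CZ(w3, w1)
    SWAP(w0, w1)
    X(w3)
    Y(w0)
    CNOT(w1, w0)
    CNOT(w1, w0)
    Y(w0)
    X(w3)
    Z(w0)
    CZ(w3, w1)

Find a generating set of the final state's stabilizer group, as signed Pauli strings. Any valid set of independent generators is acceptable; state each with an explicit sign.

The final state is stabilized by the group generated by -IXII, -ZIII, -IIZI, -IIIZ; other independent generating sets are equally valid.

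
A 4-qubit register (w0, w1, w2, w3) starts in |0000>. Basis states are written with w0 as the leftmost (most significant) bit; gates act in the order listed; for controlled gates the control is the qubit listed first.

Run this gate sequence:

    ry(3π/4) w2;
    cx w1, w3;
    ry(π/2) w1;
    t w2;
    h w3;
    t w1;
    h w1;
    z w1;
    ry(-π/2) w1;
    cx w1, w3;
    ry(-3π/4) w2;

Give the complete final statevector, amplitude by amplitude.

The final amplitudes are -sqrt(2)*exp(I*pi/4)/8 + sqrt(2)*I/8 + exp(I*pi/4)/4 + I/4 on |0000>, -sqrt(2)*exp(I*pi/4)/8 + sqrt(2)*I/8 + exp(I*pi/4)/4 + I/4 on |0001>, sqrt(2)*(-exp(I*pi/4) + I)/8 on |0010>, sqrt(2)*(-exp(I*pi/4) + I)/8 on |0011>, -1/4 + sqrt(2)/8 - exp(I*pi/4)/4 - sqrt(2)*exp(I*pi/4)/8 on |0100>, -1/4 + sqrt(2)/8 - exp(I*pi/4)/4 - sqrt(2)*exp(I*pi/4)/8 on |0101>, sqrt(2)*(1 - exp(I*pi/4))/8 on |0110>, sqrt(2)*(1 - exp(I*pi/4))/8 on |0111>, 0 on |1000>, 0 on |1001>, 0 on |1010>, 0 on |1011>, 0 on |1100>, 0 on |1101>, 0 on |1110>, 0 on |1111>.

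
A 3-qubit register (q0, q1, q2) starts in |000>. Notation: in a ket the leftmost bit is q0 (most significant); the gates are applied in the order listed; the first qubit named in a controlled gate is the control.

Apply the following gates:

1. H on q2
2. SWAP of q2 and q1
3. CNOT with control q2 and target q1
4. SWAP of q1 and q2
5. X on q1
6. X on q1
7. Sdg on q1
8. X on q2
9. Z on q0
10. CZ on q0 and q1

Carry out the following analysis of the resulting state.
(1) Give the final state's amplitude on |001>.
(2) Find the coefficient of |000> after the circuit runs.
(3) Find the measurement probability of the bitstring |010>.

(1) |001> carries amplitude sqrt(2)/2 in the final state.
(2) |000> carries amplitude sqrt(2)/2 in the final state.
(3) The probability of measuring |010> is 0.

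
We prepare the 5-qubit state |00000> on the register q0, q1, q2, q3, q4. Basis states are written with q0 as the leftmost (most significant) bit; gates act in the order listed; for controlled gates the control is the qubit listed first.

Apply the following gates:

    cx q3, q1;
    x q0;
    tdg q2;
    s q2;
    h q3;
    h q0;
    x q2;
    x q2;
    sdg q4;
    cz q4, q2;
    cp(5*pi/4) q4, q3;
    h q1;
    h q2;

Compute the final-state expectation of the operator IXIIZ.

In the final state, IXIIZ has expectation 1. Key observation: the block from step 7 through step 8 cancels to the identity and can be dropped.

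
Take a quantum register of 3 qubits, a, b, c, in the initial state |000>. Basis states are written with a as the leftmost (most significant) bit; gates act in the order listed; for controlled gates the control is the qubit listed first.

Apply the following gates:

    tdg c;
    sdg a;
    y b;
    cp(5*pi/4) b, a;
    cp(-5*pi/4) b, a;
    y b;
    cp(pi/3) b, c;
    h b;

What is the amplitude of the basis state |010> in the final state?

|010> carries amplitude sqrt(2)/2 in the final state. Key observation: the block from step 3 through step 6 cancels to the identity and can be dropped.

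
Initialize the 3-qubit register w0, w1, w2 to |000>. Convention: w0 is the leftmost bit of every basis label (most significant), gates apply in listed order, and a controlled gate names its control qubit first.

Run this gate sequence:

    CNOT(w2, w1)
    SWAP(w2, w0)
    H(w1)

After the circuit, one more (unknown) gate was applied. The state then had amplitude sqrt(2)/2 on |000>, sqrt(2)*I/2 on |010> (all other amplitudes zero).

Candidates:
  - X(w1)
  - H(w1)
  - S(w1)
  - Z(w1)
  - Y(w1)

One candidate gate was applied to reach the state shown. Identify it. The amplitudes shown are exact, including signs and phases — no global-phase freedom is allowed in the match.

The unique candidate consistent with the amplitudes is S(w1).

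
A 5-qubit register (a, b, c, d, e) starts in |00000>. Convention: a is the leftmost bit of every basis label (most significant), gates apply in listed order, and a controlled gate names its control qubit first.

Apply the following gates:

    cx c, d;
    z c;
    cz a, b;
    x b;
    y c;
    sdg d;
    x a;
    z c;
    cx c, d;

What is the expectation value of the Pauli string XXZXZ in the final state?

In the final state, XXZXZ has expectation 0.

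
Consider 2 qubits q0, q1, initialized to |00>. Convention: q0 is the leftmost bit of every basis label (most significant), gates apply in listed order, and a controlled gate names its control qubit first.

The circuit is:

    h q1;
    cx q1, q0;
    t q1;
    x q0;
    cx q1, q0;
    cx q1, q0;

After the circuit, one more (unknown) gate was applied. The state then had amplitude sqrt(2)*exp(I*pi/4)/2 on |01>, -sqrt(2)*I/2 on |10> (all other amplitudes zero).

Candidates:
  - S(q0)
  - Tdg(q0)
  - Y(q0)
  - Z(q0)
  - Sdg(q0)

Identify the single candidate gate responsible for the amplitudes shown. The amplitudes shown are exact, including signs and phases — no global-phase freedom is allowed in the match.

The applied gate was Sdg(q0). Key observation: the block from step 5 through step 6 cancels to the identity and can be dropped.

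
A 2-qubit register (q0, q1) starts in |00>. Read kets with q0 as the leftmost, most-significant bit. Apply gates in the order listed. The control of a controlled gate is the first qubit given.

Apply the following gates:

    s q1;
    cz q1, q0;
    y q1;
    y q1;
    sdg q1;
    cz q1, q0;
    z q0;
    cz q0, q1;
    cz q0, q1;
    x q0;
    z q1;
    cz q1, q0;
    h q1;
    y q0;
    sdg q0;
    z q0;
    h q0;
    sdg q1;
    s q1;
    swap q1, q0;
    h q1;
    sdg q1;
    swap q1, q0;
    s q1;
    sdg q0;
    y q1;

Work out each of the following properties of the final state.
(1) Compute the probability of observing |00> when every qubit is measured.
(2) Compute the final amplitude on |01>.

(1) The probability of measuring |00> is 1/2.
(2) |01> carries amplitude sqrt(2)/2 in the final state.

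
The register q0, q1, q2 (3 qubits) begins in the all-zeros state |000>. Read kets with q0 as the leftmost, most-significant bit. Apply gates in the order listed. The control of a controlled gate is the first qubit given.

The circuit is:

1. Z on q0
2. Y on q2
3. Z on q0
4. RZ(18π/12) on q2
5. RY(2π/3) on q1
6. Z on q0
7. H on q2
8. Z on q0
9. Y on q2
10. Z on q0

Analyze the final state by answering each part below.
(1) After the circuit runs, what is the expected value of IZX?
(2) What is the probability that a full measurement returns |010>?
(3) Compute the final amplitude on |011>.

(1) The expectation value of IZX is -1/2.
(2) A full measurement returns |010> with probability 3/8.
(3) |011> carries amplitude -sqrt(6)*exp(3*I*pi/4)/4 in the final state.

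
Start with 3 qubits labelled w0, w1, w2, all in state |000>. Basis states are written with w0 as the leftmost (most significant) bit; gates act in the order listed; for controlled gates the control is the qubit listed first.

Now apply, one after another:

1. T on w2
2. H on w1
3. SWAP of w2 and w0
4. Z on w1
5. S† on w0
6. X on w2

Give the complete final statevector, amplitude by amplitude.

The resulting statevector has amplitude sqrt(2)/2 on |001>, -sqrt(2)/2 on |011>, and 0 on every other basis state.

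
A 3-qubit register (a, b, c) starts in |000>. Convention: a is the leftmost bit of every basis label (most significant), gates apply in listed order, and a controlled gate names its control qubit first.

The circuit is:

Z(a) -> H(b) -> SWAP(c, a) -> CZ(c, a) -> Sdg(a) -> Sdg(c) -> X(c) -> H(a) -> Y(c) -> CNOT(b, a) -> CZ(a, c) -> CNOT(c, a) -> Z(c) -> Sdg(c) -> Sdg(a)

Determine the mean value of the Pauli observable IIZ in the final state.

The observable IIZ averages to 1.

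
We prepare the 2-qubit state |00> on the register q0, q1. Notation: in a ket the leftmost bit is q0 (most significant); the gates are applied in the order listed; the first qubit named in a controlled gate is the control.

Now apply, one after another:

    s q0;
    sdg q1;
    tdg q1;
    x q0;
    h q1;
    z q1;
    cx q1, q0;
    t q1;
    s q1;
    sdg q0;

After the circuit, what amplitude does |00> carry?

|00> carries amplitude 0 in the final state.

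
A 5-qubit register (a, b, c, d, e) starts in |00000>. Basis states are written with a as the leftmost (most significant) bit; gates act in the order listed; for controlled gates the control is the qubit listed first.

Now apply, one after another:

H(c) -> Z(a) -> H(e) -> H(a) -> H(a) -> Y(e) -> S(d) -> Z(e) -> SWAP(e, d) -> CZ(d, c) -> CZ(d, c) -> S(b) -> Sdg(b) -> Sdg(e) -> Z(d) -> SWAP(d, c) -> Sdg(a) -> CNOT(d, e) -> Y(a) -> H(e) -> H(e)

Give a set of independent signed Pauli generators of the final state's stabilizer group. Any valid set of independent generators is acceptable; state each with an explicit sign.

The final state is stabilized by the group generated by -IIXII, +IIIXX, -ZIIII, +IZIII, +IIIZZ; other independent generating sets are equally valid. Key observation: gates 20-21 undo each other exactly, leaving only the rest of the circuit to track.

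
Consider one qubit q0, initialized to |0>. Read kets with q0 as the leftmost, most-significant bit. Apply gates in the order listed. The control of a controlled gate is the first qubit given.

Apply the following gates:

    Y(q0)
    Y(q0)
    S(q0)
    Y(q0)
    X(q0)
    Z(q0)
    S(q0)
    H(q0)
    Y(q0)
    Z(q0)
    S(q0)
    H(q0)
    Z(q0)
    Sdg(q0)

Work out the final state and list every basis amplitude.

The final amplitudes are 1/2 + I/2 on |0>, 1/2 + I/2 on |1>.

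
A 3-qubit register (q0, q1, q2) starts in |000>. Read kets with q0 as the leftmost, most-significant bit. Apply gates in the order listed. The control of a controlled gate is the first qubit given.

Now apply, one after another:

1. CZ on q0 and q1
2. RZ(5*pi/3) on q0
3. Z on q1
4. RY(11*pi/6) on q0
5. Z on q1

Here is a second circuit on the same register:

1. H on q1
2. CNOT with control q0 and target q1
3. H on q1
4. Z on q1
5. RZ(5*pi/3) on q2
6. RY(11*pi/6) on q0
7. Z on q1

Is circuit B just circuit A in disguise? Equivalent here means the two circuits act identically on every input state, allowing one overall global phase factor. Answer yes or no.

No — the two circuits implement different unitaries, even allowing a global phase.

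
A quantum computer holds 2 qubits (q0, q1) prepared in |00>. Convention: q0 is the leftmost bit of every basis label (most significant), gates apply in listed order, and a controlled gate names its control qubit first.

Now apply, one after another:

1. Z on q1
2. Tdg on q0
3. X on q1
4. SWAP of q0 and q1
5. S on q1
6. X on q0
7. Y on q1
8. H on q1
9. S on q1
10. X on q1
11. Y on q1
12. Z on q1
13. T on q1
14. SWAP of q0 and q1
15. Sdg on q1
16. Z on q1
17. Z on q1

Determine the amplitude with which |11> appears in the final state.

|11> carries amplitude 0 in the final state.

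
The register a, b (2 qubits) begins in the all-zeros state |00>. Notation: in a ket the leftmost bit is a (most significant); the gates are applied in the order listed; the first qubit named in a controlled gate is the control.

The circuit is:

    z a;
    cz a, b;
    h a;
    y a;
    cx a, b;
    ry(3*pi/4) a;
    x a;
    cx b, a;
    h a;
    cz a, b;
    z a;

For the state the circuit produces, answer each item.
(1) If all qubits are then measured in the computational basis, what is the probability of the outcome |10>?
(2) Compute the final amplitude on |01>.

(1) Outcome |10> occurs with probability 1/4 - sqrt(2)/8.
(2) The final state's coefficient on |01> equals -I*sqrt(sqrt(2) + 2)/4 + I*sqrt(2 - sqrt(2))/4.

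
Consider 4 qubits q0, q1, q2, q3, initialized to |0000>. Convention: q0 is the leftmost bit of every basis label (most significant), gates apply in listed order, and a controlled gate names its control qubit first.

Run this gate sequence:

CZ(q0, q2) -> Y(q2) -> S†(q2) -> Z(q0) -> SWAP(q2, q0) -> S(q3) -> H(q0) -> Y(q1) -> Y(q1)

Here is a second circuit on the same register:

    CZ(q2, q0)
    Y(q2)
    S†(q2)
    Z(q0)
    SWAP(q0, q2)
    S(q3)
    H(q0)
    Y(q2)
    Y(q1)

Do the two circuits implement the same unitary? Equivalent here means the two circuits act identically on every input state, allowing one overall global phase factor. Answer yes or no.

No — the two circuits implement different unitaries, even allowing a global phase.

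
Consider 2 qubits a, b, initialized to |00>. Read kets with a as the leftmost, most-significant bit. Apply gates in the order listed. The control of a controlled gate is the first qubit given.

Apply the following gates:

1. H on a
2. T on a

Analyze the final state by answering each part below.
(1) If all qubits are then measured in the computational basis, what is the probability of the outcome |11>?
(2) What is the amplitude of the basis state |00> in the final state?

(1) A full measurement returns |11> with probability 0.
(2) |00> carries amplitude sqrt(2)/2 in the final state.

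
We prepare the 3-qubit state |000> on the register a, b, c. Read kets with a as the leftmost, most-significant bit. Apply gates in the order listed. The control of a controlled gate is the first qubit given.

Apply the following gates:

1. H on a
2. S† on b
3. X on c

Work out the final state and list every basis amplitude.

The resulting statevector has amplitude sqrt(2)/2 on |001>, sqrt(2)/2 on |101>, and 0 on every other basis state.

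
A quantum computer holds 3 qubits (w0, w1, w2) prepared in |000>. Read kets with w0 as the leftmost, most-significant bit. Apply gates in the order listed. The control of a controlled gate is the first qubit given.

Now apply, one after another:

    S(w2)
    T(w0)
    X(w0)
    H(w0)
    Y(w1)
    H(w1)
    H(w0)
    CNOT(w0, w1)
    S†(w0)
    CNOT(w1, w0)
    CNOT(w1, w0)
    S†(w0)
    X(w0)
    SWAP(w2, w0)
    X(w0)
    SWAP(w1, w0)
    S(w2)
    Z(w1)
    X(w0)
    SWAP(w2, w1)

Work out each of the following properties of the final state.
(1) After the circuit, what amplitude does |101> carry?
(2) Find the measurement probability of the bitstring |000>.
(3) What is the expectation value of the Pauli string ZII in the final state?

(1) The final state's coefficient on |101> equals -sqrt(2)*I/2.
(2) The probability of measuring |000> is 0.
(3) The observable ZII averages to 0.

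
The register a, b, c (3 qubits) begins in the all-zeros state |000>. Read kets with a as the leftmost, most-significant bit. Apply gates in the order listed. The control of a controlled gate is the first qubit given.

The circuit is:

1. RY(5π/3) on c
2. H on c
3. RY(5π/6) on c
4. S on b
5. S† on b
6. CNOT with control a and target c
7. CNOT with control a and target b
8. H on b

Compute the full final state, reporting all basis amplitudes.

The resulting statevector has amplitude sqrt(6)/4 on |000>, -sqrt(2)/4 on |001>, sqrt(6)/4 on |010>, -sqrt(2)/4 on |011>, 0 on |100>, 0 on |101>, 0 on |110>, 0 on |111>.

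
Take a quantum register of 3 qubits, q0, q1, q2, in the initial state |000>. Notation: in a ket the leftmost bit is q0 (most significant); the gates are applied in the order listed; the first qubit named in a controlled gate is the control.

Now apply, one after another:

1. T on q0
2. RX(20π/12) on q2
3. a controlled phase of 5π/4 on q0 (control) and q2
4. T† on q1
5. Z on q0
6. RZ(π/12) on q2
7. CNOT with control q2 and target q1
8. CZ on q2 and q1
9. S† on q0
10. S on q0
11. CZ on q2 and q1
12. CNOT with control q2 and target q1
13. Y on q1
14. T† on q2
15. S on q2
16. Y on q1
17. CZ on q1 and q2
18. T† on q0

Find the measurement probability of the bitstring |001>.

A full measurement returns |001> with probability 1/4.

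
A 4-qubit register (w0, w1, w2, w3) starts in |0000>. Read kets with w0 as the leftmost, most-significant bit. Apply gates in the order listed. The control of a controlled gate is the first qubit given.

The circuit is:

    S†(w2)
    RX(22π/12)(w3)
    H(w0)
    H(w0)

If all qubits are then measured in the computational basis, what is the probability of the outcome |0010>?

Outcome |0010> occurs with probability 0. Key observation: the block from step 3 through step 4 cancels to the identity and can be dropped.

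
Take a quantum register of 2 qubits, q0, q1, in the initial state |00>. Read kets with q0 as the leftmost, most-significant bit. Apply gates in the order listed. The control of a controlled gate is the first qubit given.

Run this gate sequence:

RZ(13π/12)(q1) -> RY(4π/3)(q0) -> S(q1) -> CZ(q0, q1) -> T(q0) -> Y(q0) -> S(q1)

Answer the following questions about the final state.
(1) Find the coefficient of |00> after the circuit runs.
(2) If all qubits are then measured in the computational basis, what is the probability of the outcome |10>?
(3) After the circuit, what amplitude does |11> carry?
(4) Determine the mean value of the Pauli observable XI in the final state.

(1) The amplitude on |00> is -sqrt(3)*exp(5*I*pi/24)/2.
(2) The probability of measuring |10> is 1/4.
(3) The amplitude on |11> is 0.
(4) In the final state, XI has expectation sqrt(6)/4.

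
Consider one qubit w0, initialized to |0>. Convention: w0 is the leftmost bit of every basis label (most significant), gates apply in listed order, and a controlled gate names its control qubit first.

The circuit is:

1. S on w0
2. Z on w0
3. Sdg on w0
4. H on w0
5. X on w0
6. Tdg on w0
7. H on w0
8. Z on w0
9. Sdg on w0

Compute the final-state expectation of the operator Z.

The observable Z averages to sqrt(2)/2.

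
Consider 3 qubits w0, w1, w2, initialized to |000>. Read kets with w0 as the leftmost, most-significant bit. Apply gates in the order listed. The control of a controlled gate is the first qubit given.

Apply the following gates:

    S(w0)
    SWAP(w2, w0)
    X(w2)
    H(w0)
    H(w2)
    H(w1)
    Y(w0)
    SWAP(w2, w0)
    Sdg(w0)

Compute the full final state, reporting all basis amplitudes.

The final amplitudes are -sqrt(2)*I/4 on |000>, sqrt(2)*I/4 on |001>, -sqrt(2)*I/4 on |010>, sqrt(2)*I/4 on |011>, sqrt(2)/4 on |100>, -sqrt(2)/4 on |101>, sqrt(2)/4 on |110>, -sqrt(2)/4 on |111>.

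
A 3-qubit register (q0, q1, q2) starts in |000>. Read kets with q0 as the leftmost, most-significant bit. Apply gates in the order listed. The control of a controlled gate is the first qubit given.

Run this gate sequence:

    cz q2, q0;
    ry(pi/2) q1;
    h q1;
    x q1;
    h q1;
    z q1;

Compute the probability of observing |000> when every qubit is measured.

The probability of measuring |000> is 1/2. Key observation: gates 3-6 undo each other exactly, leaving only the rest of the circuit to track.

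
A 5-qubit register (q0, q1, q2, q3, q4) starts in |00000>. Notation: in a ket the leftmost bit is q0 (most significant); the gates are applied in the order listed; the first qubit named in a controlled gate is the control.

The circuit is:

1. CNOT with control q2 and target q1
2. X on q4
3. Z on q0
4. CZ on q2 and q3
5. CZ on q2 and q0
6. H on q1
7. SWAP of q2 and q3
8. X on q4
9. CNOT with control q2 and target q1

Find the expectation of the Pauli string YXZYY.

In the final state, YXZYY has expectation 0.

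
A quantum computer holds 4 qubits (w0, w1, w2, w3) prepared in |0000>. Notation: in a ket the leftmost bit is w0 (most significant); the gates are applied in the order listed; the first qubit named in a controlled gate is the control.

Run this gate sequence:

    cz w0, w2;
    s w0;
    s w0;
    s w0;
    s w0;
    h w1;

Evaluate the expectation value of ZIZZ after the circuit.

The expectation value of ZIZZ is 1. Key observation: steps 2-5 multiply out to the identity, so the circuit reduces to the remaining gates.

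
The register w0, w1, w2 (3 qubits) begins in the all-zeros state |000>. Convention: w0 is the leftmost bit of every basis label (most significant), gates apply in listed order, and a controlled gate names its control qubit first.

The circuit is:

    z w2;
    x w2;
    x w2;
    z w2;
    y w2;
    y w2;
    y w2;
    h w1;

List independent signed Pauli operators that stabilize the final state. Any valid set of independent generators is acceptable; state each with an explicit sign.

The stabilizer group can be generated by +IXI, +ZII, -IIZ, among other valid generating sets. Key observation: gates 1-4 undo each other exactly, leaving only the rest of the circuit to track.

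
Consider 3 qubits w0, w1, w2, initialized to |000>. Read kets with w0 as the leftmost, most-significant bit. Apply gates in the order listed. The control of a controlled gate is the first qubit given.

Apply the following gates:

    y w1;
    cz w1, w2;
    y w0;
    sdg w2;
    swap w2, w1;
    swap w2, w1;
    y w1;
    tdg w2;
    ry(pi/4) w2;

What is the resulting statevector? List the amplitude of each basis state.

The final amplitudes are I*sqrt(sqrt(2) + 2)/2 on |100>, I*sqrt(2 - sqrt(2))/2 on |101>, and 0 on every other basis state. Key observation: steps 5-6 multiply out to the identity, so the circuit reduces to the remaining gates.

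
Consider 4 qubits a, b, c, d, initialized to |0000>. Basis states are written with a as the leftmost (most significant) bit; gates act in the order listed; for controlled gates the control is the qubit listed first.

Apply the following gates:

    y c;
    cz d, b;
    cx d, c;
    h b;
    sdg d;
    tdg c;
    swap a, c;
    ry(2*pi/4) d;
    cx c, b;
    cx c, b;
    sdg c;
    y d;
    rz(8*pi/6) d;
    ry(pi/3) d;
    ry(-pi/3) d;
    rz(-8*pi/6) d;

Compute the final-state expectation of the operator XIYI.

The expectation value of XIYI is 0. Key observation: the block from step 13 through step 16 cancels to the identity and can be dropped.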